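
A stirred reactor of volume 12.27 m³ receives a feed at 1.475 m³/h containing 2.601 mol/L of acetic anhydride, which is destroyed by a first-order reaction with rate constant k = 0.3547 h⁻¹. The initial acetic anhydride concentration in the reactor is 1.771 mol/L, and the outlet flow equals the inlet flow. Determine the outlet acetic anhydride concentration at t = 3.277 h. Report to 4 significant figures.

0.8930 mol/L

V dC/dt = Q(C_in − C) − k V C.
This is linear with rate a = Q/V + k = 0.474912 h⁻¹.
C_ss = Q C_in/(Q + kV) = 0.658377 mol/L; C(t) = C_ss + (C₀ − C_ss) e^(−a t).
C(3.277) = 0.658377 + (1.11262)·e^(−0.474912·3.277) = 0.658377 + (1.11262)·0.210918 = 0.893049 mol/L.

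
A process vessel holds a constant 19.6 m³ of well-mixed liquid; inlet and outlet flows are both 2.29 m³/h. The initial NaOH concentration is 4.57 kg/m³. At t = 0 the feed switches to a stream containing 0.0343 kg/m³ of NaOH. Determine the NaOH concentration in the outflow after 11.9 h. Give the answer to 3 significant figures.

Species balance on the tank: V dC/dt = Q(C_in − C).
So dC/dt = (C_in − C)/τ with τ = V/Q = 19.6/2.29 = 8.5590 h.
This is linear first-order; C(t) = C_in + (C₀ − C_in) e^(−t/τ).
C(11.9) = 0.0343 + (4.57 − 0.0343)·e^(−11.9/8.5590) = 0.0343 + (4.5357)·0.24899 = 1.1636 kg/m³.

1.16 kg/m³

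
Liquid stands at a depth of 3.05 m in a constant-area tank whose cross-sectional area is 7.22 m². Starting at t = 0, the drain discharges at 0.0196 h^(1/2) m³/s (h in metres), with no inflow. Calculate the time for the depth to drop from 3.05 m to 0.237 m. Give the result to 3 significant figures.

Mass balance (ρ constant): A dh/dt = −0.0196 √h.
This is separable: 2 d(√h)/dt = −0.0196/A, so √h = √h₀ − (0.0196/(2A)) t.
t = 2A(√h₀ − √h)/0.0196 = 2·7.22·(√3.05 − √0.237)/0.0196
  = 14.440 × (1.7464 − 0.48683) / 0.0196 = 927.99 s.

928 s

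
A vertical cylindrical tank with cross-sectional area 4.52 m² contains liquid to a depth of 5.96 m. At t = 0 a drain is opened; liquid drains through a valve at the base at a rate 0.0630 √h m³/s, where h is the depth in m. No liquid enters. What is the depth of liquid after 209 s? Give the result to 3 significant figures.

A dh/dt = −Q_out = −0.0630 √h.
∫ h^(−1/2) dh = −(0.0630/A) ∫ dt, giving 2√h = 2√h₀ − (0.0630/A) t.
√h = √5.96 − 0.0630·209/(2·4.52) = 2.4413 − 1.4565 = 0.98478.
h = 0.98478² = 0.96980 m.

0.970 m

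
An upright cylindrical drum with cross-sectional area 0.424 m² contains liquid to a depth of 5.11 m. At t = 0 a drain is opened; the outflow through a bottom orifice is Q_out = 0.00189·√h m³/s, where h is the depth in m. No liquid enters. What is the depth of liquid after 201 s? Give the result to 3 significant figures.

With no inflow, A dh/dt = −0.00189 √h.
This is separable: 2 d(√h)/dt = −0.00189/A, so √h = √h₀ − (0.00189/(2A)) t.
√h = √5.11 − 0.00189·201/(2·0.424) = 2.2605 − 0.44798 = 1.8125.
h = 1.8125² = 3.2853 m.

3.29 m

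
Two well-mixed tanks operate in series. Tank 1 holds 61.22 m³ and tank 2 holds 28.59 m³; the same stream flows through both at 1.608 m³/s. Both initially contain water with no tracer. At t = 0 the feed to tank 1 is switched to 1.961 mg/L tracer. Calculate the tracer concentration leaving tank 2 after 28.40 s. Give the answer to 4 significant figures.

Species balance on tank i: dCᵢ/dt = (Cᵢ₋₁ − Cᵢ)/τᵢ with τᵢ = Vᵢ/Q.
τ₁ = 61.22/1.608 = 38.0721 s; τ₂ = 28.59/1.608 = 17.7799 s.
Solving the cascade with C₁(0)=C₂(0)=0 gives C₂(t) = C_in[1 − (τ₁ e^(−t/τ₁) − τ₂ e^(−t/τ₂))/(τ₁ − τ₂)].
At t = 28.40: e^(−t/τ₁) = 0.474282, e^(−t/τ₂) = 0.202440.
C₂ = 1.961·[1 − (38.0721·0.474282 − 17.7799·0.202440)/(20.2923)] = 1.961·0.287532 = 0.563851 mg/L.

0.5639 mg/L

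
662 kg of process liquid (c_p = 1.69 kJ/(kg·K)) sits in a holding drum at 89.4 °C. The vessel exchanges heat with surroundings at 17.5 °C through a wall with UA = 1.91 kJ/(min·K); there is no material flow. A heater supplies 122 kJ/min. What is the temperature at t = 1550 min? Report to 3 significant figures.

Energy balance: M c_p dT/dt = −UA(T − T_amb) + Q̇.
dT/dt = (T_ss − T)/τ with T_ss = T_amb + Q̇/UA = 17.5 + 122/1.91 = 81.374 °C, τ = M c_p/UA = 662·1.69/1.91 = 585.75 min.
Integrating: T(t) = T_ss + (T₀ − T_ss) e^(−t/τ).
T(1550) = 81.374 + (8.0257)·0.070921 = 81.944 °C.

81.9 °C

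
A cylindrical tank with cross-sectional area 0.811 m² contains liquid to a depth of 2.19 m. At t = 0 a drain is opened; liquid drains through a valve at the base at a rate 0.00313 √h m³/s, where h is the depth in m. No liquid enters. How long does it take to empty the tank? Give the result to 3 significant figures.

767 s

With no inflow, A dh/dt = −0.00313 √h.
This is separable: 2 d(√h)/dt = −0.00313/A, so √h = √h₀ − (0.00313/(2A)) t.
Tank is empty when √h = 0: t_empty = 2A√h₀/0.00313.
t_empty = 2·0.811·√2.19/0.00313 = 1.6220·1.4799/0.00313 = 766.88 s.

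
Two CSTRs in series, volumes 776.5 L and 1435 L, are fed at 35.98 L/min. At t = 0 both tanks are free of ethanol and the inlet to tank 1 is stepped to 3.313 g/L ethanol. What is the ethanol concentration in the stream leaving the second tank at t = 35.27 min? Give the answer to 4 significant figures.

1.094 g/L

Each tank obeys Vᵢ dCᵢ/dt = Q(Cᵢ₋₁ − Cᵢ), so τᵢ = Vᵢ/Q.
τ₁ = 776.5/35.98 = 21.5814 min; τ₂ = 1435/35.98 = 39.8833 min.
Tank 1: C₁ = C_in(1 − e^(−t/τ₁)). Tank 2 (τ₁ ≠ τ₂): C₂ = C_in[1 − (τ₁ e^(−t/τ₁) − τ₂ e^(−t/τ₂))/(τ₁ − τ₂)].
At t = 35.27: e^(−t/τ₁) = 0.195094, e^(−t/τ₂) = 0.412990.
C₂ = 3.313·[1 − (21.5814·0.195094 − 39.8833·0.412990)/(-18.3018)] = 3.313·0.330067 = 1.09351 g/L.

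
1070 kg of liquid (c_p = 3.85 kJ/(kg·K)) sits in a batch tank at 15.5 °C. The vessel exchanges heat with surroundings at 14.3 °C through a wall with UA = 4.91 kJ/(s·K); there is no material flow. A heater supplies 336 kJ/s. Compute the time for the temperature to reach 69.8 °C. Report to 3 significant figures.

1380 s

Lumped-capacitance energy balance: M c_p dT/dt = UA(T_amb − T) + Q̇.
τ = M c_p/UA = 839.00 s; T_ss = T_amb + Q̇/UA = 14.3 + 336/4.91 = 82.732 °C.
T(t) = T_ss + (T₀ − T_ss)e^(−t/τ); set T = 69.8:
t = −τ ln[(T − T_ss)/(T₀ − T_ss)] = −839.00 · ln(0.19235) = 1383.1 s.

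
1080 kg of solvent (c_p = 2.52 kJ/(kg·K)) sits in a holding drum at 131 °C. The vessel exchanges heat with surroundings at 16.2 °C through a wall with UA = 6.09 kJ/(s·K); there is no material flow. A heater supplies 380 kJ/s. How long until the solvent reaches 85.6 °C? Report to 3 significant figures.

899 s

First-law balance (no shaft work): M c_p dT/dt = −UA(T − T_amb) + Q̇.
τ = M c_p/UA = 446.90 s; T_ss = T_amb + Q̇/UA = 16.2 + 380/6.09 = 78.597 °C.
T(t) = T_ss + (T₀ − T_ss)e^(−t/τ); set T = 85.6:
t = −τ ln[(T − T_ss)/(T₀ − T_ss)] = −446.90 · ln(0.13363) = 899.46 s.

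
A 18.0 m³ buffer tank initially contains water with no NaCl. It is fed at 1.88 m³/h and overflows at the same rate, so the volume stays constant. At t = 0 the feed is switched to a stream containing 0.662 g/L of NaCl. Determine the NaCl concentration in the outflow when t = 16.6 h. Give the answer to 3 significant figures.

0.545 g/L

Mass balance on the solute (V constant): V dC/dt = Q(C_in − C).
Rewrite as dC/dt + C/τ = C_in/τ, τ = V/Q = 9.5745 h.
C approaches C_in exponentially: C(t) = C_in + (C₀ − C_in) e^(−t/τ).
C(16.6) = 0.662 + (0 − 0.662)·e^(−16.6/9.5745) = 0.662 + (-0.66200)·0.17662 = 0.54508 g/L.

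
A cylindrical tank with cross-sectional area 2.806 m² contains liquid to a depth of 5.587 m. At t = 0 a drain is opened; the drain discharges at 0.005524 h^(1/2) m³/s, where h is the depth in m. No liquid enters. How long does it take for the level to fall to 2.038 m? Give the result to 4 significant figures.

951.0 s

With no inflow, A dh/dt = −0.005524 √h.
Separate and integrate: 2(√h − √h₀) = −(0.005524/A) t.
t = 2A(√h₀ − √h)/0.005524 = 2·2.806·(√5.587 − √2.038)/0.005524
  = 5.61200 × (2.36368 − 1.42759) / 0.005524 = 951.011 s.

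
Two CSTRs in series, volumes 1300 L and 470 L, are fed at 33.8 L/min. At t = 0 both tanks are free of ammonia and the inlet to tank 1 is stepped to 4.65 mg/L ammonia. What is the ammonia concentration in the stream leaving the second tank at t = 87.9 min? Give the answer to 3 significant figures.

3.91 mg/L

Time constants: τᵢ = Vᵢ/Q for each well-mixed tank.
τ₁ = 1300/33.8 = 38.462 min; τ₂ = 470/33.8 = 13.905 min.
Tank 1: C₁ = C_in(1 − e^(−t/τ₁)). Tank 2 (τ₁ ≠ τ₂): C₂ = C_in[1 − (τ₁ e^(−t/τ₁) − τ₂ e^(−t/τ₂))/(τ₁ − τ₂)].
At t = 87.9: e^(−t/τ₁) = 0.10173, e^(−t/τ₂) = 0.0017976.
C₂ = 4.65·[1 − (38.462·0.10173 − 13.905·0.0017976)/(24.556)] = 4.65·0.84168 = 3.9138 mg/L.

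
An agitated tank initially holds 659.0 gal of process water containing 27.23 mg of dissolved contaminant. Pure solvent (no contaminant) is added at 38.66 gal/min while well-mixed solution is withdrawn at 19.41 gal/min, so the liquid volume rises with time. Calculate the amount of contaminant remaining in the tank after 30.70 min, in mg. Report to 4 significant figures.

Let m(t) be the amount of contaminant. Volume: V(t) = V₀ + (Q_in − Q_out) t = 659.0 + 19.2500 t; V(30.70) = 1249.97 gal.
Species balance (pure solvent in): dm/dt = −Q_out · m/V(t).
Separate: dm/m = −Q_out dt/V(t) ⇒ ln(m/m₀) = −(Q_out/(Q_in−Q_out)) ln(V/V₀).
m = m₀ (V₀/V)^(Q_out/(Q_in−Q_out)) = 27.23 × (659.0/1249.97)^(1.00831) = 14.2798 mg.

14.28 mg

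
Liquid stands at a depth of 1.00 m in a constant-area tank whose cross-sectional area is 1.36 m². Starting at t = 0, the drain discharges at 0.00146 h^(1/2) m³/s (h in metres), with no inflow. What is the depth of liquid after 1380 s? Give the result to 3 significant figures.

With no inflow, A dh/dt = −0.00146 √h.
Separate and integrate: 2(√h − √h₀) = −(0.00146/A) t.
√h = √1.00 − 0.00146·1380/(2·1.36) = 1.0000 − 0.74074 = 0.25926.
h = 0.25926² = 0.067218 m.

0.0672 m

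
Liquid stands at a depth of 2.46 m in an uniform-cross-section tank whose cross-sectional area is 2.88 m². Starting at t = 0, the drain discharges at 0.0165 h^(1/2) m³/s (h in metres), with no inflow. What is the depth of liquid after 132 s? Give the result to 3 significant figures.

1.42 m

Mass balance (ρ constant): A dh/dt = −0.0165 √h.
This is separable: 2 d(√h)/dt = −0.0165/A, so √h = √h₀ − (0.0165/(2A)) t.
√h = √2.46 − 0.0165·132/(2·2.88) = 1.5684 − 0.37812 = 1.1903.
h = 1.1903² = 1.4168 m.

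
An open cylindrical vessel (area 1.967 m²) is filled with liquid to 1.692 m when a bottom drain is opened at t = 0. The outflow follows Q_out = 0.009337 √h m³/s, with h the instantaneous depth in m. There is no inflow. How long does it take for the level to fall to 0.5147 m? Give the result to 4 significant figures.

Mass balance (ρ constant): A dh/dt = −0.009337 √h.
Separate and integrate: 2(√h − √h₀) = −(0.009337/A) t.
t = 2A(√h₀ − √h)/0.009337 = 2·1.967·(√1.692 − √0.5147)/0.009337
  = 3.93400 × (1.30077 − 0.717426) / 0.009337 = 245.783 s.

245.8 s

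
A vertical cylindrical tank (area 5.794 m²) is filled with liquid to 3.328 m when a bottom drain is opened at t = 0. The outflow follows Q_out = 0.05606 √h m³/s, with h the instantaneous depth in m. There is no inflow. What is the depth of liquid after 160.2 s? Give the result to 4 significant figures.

A dh/dt = −Q_out = −0.05606 √h.
∫ h^(−1/2) dh = −(0.05606/A) ∫ dt, giving 2√h = 2√h₀ − (0.05606/A) t.
√h = √3.328 − 0.05606·160.2/(2·5.794) = 1.82428 − 0.775010 = 1.04927.
h = 1.04927² = 1.10097 m.

1.101 m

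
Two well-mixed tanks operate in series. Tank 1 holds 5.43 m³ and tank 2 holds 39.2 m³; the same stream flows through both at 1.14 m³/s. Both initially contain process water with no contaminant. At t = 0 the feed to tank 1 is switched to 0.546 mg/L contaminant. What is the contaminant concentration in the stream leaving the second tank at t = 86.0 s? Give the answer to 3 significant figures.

Time constants: τᵢ = Vᵢ/Q for each well-mixed tank.
τ₁ = 5.43/1.14 = 4.7632 s; τ₂ = 39.2/1.14 = 34.386 s.
Solving the cascade with C₁(0)=C₂(0)=0 gives C₂(t) = C_in[1 − (τ₁ e^(−t/τ₁) − τ₂ e^(−t/τ₂))/(τ₁ − τ₂)].
At t = 86.0: e^(−t/τ₁) = 1.4411e-08, e^(−t/τ₂) = 0.082001.
C₂ = 0.546·[1 − (4.7632·1.4411e-08 − 34.386·0.082001)/(-29.623)] = 0.546·0.90481 = 0.49403 mg/L.

0.494 mg/L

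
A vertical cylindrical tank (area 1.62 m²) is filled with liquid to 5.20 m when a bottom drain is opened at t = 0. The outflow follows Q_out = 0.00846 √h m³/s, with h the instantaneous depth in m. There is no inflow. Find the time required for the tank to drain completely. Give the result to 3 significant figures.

Accumulation of liquid (constant cross-section A): A dh/dt = −0.00846 √h.
This is separable: 2 d(√h)/dt = −0.00846/A, so √h = √h₀ − (0.00846/(2A)) t.
Tank is empty when √h = 0: t_empty = 2A√h₀/0.00846.
t_empty = 2·1.62·√5.20/0.00846 = 3.2400·2.2804/0.00846 = 873.33 s.

873 s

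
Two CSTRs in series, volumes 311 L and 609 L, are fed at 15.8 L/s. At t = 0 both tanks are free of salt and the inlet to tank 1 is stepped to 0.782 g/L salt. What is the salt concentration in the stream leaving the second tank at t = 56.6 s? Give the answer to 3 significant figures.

0.460 g/L

Species balance on tank i: dCᵢ/dt = (Cᵢ₋₁ − Cᵢ)/τᵢ with τᵢ = Vᵢ/Q.
τ₁ = 311/15.8 = 19.684 s; τ₂ = 609/15.8 = 38.544 s.
Tank 1: C₁ = C_in(1 − e^(−t/τ₁)). Tank 2 (τ₁ ≠ τ₂): C₂ = C_in[1 − (τ₁ e^(−t/τ₁) − τ₂ e^(−t/τ₂))/(τ₁ − τ₂)].
At t = 56.6: e^(−t/τ₁) = 0.056388, e^(−t/τ₂) = 0.23028.
C₂ = 0.782·[1 − (19.684·0.056388 − 38.544·0.23028)/(-18.861)] = 0.782·0.58823 = 0.46000 g/L.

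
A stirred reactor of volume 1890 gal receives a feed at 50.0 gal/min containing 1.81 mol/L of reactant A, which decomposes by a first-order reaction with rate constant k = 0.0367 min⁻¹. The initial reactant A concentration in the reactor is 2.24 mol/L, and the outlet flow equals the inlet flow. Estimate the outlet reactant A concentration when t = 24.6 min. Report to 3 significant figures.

1.07 mol/L

V dC/dt = Q(C_in − C) − k V C.
This is linear with rate a = Q/V + k = 0.063155 min⁻¹.
C_ss = Q C_in/(Q + kV) = 0.75819 mol/L; C(t) = C_ss + (C₀ − C_ss) e^(−a t).
C(24.6) = 0.75819 + (1.4818)·e^(−0.063155·24.6) = 0.75819 + (1.4818)·0.21148 = 1.0716 mol/L.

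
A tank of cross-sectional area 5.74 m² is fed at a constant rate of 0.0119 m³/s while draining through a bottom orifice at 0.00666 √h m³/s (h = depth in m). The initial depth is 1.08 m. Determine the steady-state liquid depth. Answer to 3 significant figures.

A dh/dt = Q_in − 0.00666 √h. Steady state requires inflow = outflow:
Q_in = 0.00666 √h_ss ⇒ √h_ss = 0.0119/0.00666 = 1.7868.
h_ss = 1.7868² = 3.1926 m. (Since h₀ = 1.08 m < h_ss, the level will rise toward this value.)

3.19 m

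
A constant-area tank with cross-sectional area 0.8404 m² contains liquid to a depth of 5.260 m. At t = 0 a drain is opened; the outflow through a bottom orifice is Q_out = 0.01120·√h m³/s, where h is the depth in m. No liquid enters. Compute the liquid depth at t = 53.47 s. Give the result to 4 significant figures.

With no inflow, A dh/dt = −0.01120 √h.
∫ h^(−1/2) dh = −(0.01120/A) ∫ dt, giving 2√h = 2√h₀ − (0.01120/A) t.
√h = √5.260 − 0.01120·53.47/(2·0.8404) = 2.29347 − 0.356297 = 1.93717.
h = 1.93717² = 3.75264 m.

3.753 m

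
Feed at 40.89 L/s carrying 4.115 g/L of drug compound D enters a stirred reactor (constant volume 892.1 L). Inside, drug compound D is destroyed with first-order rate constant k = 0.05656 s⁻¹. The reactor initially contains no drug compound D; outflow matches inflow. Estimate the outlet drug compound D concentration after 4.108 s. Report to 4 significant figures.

0.6325 g/L

Accumulation = in − out − consumed: V dC/dt = Q C_in − Q C − k V C.
dC/dt = (Q/V) C_in − (Q/V + k) C; effective rate a = Q/V + k = 0.0458357 + 0.05656 = 0.102396 s⁻¹.
C_ss = Q C_in/(Q + kV) = 1.84201 g/L; C(t) = C_ss + (C₀ − C_ss) e^(−a t).
C(4.108) = 1.84201 + (-1.84201)·e^(−0.102396·4.108) = 1.84201 + (-1.84201)·0.656626 = 0.632499 g/L.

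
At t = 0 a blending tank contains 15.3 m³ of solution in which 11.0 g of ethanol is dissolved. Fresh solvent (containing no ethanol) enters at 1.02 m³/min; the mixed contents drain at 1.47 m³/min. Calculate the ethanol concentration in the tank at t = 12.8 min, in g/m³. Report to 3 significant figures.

Total volume: dV/dt = Q_in − Q_out = -0.45000 m³/min, so V(t) = 15.3 − 0.45000 t and V(12.8) = 9.5400 m³.
No ethanol enters, so dm/dt = −Q_out · (m/V).
dm/m = −Q_out dt/(V₀ − 0.45000 t); integrating gives ln(m/m₀) = −(Q_out/(Q_in−Q_out)) ln(V/V₀).
m = m₀ (V₀/V)^(Q_out/(Q_in−Q_out)) = 11.0 × (15.3/9.5400)^(-3.2667) = 2.3510 g.
C = m/V = 2.3510/9.5400 = 0.24644 g/m³.

0.246 g/m³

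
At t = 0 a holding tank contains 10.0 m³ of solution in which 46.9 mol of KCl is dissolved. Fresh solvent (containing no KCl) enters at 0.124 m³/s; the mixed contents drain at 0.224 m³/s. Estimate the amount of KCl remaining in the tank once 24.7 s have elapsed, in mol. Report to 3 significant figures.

Total volume: dV/dt = Q_in − Q_out = -0.10000 m³/s, so V(t) = 10.0 − 0.10000 t and V(24.7) = 7.5300 m³.
Solute balance: dm/dt = 0 − Q_out C = −Q_out m/V(t).
dm/m = −Q_out dt/(V₀ − 0.10000 t); integrating gives ln(m/m₀) = −(Q_out/(Q_in−Q_out)) ln(V/V₀).
m = m₀ (V₀/V)^(Q_out/(Q_in−Q_out)) = 46.9 × (10.0/7.5300)^(-2.2400) = 24.842 mol.

24.8 mol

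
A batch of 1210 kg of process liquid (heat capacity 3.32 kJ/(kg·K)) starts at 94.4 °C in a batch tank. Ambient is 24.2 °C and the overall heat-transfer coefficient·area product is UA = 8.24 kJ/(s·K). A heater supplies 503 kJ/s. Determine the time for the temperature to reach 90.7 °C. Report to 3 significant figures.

M c_p dT/dt = −UA(T − T_amb) + Q̇.
τ = M c_p/UA = 487.52 s; T_ss = T_amb + Q̇/UA = 24.2 + 503/8.24 = 85.244 °C.
T(t) = T_ss + (T₀ − T_ss)e^(−t/τ); set T = 90.7:
t = −τ ln[(T − T_ss)/(T₀ − T_ss)] = −487.52 · ln(0.59591) = 252.38 s.

252 s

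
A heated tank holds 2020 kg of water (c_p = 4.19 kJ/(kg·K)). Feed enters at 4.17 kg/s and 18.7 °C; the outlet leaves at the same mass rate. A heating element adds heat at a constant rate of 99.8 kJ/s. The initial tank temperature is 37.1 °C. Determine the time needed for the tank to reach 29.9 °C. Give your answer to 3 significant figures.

406 s

First-law balance (no shaft work): M c_p dT/dt = ṁ c_p (T_in − T) + 99.8.
τ = M/ṁ = 484.41 s; T_ss = T_in + Q̇/(ṁ c_p) = 24.412 °C.
T(t) = T_ss + (T₀ − T_ss) e^(−t/τ). Set T = 29.9:
e^(−t/τ) = (29.9 − 24.412)/(37.1 − 24.412) = 0.43254
t = −484.41 · ln(0.43254) = 405.98 s.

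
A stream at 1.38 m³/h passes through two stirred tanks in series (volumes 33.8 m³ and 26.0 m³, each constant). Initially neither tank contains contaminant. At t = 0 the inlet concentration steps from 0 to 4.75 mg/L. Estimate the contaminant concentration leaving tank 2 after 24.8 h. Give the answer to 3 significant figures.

Species balance on tank i: dCᵢ/dt = (Cᵢ₋₁ − Cᵢ)/τᵢ with τᵢ = Vᵢ/Q.
τ₁ = 33.8/1.38 = 24.493 h; τ₂ = 26.0/1.38 = 18.841 h.
Solving the cascade with C₁(0)=C₂(0)=0 gives C₂(t) = C_in[1 − (τ₁ e^(−t/τ₁) − τ₂ e^(−t/τ₂))/(τ₁ − τ₂)].
At t = 24.8: e^(−t/τ₁) = 0.36329, e^(−t/τ₂) = 0.26812.
C₂ = 4.75·[1 − (24.493·0.36329 − 18.841·0.26812)/(5.6522)] = 4.75·0.31947 = 1.5175 mg/L.

1.52 mg/L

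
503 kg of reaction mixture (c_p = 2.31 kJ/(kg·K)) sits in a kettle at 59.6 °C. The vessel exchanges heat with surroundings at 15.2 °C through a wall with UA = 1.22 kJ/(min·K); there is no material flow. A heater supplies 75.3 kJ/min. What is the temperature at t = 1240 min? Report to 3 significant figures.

Energy balance: M c_p dT/dt = −UA(T − T_amb) + Q̇.
dT/dt = (T_ss − T)/τ with T_ss = T_amb + Q̇/UA = 15.2 + 75.3/1.22 = 76.921 °C, τ = M c_p/UA = 503·2.31/1.22 = 952.40 min.
This is linear first-order; T(t) = T_ss + (T₀ − T_ss) e^(−t/τ).
T(1240) = 76.921 + (-17.321)·0.27199 = 72.210 °C.

72.2 °C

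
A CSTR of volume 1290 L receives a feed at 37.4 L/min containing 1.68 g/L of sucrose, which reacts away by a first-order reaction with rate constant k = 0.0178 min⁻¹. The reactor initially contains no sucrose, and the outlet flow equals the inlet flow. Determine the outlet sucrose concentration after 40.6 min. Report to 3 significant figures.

V dC/dt = Q(C_in − C) − k V C.
This is linear with rate a = Q/V + k = 0.046792 min⁻¹.
C_ss = Q C_in/(Q + kV) = 1.0409 g/L; C(t) = C_ss + (C₀ − C_ss) e^(−a t).
C(40.6) = 1.0409 + (-1.0409)·e^(−0.046792·40.6) = 1.0409 + (-1.0409)·0.14960 = 0.88519 g/L.

0.885 g/L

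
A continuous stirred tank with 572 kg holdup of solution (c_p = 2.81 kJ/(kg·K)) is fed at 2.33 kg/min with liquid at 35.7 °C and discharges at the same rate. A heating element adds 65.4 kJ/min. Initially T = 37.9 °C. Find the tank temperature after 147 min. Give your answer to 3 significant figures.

41.4 °C

M c_p dT/dt = ṁ c_p (T_in − T) + Q̇.
τ = M/ṁ = 245.49 min; T_ss = T_in + Q̇/(ṁ c_p) = 35.7 + 65.4/(2.33·2.81) = 45.689 °C.
Integrating: T(t) = T_ss + (T₀ − T_ss) e^(−t/τ).
T(147) = 45.689 + (-7.7889)·e^(−147/245.49) = 45.689 + (-7.7889)·0.54947 = 41.409 °C.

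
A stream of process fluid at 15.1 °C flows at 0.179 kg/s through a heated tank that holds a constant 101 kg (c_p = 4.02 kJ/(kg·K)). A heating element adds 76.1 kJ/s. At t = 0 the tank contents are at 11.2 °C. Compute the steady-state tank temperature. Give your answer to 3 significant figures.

First-law balance (no shaft work): M c_p dT/dt = ṁ c_p (T_in − T) + 76.1.
At steady state dT/dt = 0 ⇒ T_ss = T_in + Q̇/(ṁ c_p) = 15.1 + 76.1/(0.179·4.02) = 120.86 °C.

121 °C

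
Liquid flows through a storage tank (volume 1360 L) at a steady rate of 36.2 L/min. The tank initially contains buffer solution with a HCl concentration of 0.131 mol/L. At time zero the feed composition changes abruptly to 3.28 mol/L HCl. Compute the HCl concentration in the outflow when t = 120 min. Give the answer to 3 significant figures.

Accumulation = in − out for the solute gives V dC/dt = Q(C_in − C).
Rewrite as dC/dt + C/τ = C_in/τ, τ = V/Q = 37.569 min.
This is linear first-order; C(t) = C_in + (C₀ − C_in) e^(−t/τ).
C(120) = 3.28 + (0.131 − 3.28)·e^(−120/37.569) = 3.28 + (-3.1490)·0.041003 = 3.1509 mol/L.

3.15 mol/L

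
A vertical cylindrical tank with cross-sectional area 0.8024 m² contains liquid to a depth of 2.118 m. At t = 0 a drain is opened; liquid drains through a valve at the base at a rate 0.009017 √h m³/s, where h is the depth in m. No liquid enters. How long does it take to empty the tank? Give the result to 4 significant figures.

259.0 s

Accumulation of liquid (constant cross-section A): A dh/dt = −0.009017 √h.
∫ h^(−1/2) dh = −(0.009017/A) ∫ dt, giving 2√h = 2√h₀ − (0.009017/A) t.
Tank is empty when √h = 0: t_empty = 2A√h₀/0.009017.
t_empty = 2·0.8024·√2.118/0.009017 = 1.60480·1.45534/0.009017 = 259.013 s.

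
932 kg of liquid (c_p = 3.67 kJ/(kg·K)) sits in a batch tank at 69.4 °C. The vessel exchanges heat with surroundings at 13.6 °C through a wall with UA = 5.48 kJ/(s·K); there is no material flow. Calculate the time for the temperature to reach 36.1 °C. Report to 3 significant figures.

567 s

M c_p dT/dt = −UA(T − T_amb).
τ = M c_p/UA = 624.17 s; T_ss = T_amb = 13.600 °C.
T(t) = T_ss + (T₀ − T_ss)e^(−t/τ); set T = 36.1:
t = −τ ln[(T − T_ss)/(T₀ − T_ss)] = −624.17 · ln(0.40323) = 566.91 s.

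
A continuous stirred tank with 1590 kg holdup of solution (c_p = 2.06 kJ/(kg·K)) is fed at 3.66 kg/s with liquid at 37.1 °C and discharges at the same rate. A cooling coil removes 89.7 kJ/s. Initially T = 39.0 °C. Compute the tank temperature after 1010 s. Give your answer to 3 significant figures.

Unsteady energy balance on the tank contents: M c_p dT/dt = ṁ c_p (T_in − T) − 89.7.
τ = M/ṁ = 434.43 s; T_ss = T_in − Q̇/(ṁ c_p) = 37.1 − 89.7/(3.66·2.06) = 25.203 °C.
Integrating: T(t) = T_ss + (T₀ − T_ss) e^(−t/τ).
T(1010) = 25.203 + (13.797)·e^(−1010/434.43) = 25.203 + (13.797)·0.097793 = 26.552 °C.

26.6 °C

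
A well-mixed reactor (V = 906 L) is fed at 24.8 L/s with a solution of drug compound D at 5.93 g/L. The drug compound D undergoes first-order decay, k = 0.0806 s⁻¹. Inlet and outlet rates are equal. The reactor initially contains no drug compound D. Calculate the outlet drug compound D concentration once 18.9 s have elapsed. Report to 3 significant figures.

1.31 g/L

Species balance: V dC/dt = Q C_in − Q C − k V C.
This is linear with rate a = Q/V + k = 0.10797 s⁻¹.
C_ss = Q C_in/(Q + kV) = 1.5034 g/L; C(t) = C_ss + (C₀ − C_ss) e^(−a t).
C(18.9) = 1.5034 + (-1.5034)·e^(−0.10797·18.9) = 1.5034 + (-1.5034)·0.12994 = 1.3080 g/L.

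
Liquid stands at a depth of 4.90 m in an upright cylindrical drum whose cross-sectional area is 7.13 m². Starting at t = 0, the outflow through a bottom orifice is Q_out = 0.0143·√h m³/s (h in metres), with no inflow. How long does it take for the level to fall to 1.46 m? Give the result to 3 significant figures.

Mass balance (ρ constant): A dh/dt = −0.0143 √h.
This is separable: 2 d(√h)/dt = −0.0143/A, so √h = √h₀ − (0.0143/(2A)) t.
t = 2A(√h₀ − √h)/0.0143 = 2·7.13·(√4.90 − √1.46)/0.0143
  = 14.260 × (2.2136 − 1.2083) / 0.0143 = 1002.5 s.

1000 s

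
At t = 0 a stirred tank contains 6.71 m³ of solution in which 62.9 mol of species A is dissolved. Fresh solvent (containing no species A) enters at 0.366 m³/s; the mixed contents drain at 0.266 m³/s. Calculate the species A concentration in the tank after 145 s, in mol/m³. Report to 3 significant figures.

Let m(t) be the amount of species A. Volume: V(t) = V₀ + (Q_in − Q_out) t = 6.71 + 0.10000 t; V(145) = 21.210 m³.
Solute balance: dm/dt = 0 − Q_out C = −Q_out m/V(t).
Separate: dm/m = −Q_out dt/V(t) ⇒ ln(m/m₀) = −(Q_out/(Q_in−Q_out)) ln(V/V₀).
m = m₀ (V₀/V)^(Q_out/(Q_in−Q_out)) = 62.9 × (6.71/21.210)^(2.6600) = 2.9453 mol.
C = m/V = 2.9453/21.210 = 0.13887 mol/m³.

0.139 mol/m³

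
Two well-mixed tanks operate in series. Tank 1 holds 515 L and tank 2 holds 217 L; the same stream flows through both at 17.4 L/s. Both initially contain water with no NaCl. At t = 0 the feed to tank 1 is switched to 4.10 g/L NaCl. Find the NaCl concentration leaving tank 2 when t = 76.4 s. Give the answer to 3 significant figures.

Species balance on tank i: dCᵢ/dt = (Cᵢ₋₁ − Cᵢ)/τᵢ with τᵢ = Vᵢ/Q.
τ₁ = 515/17.4 = 29.598 s; τ₂ = 217/17.4 = 12.471 s.
Solving the cascade with C₁(0)=C₂(0)=0 gives C₂(t) = C_in[1 − (τ₁ e^(−t/τ₁) − τ₂ e^(−t/τ₂))/(τ₁ − τ₂)].
At t = 76.4: e^(−t/τ₁) = 0.075677, e^(−t/τ₂) = 0.0021851.
C₂ = 4.10·[1 − (29.598·0.075677 − 12.471·0.0021851)/(17.126)] = 4.10·0.87081 = 3.5703 g/L.

3.57 g/L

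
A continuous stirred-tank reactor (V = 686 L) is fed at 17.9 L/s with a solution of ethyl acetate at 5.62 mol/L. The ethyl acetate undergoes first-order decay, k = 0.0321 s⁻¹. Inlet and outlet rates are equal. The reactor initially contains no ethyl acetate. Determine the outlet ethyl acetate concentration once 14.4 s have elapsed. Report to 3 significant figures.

1.43 mol/L

V dC/dt = Q(C_in − C) − k V C.
dC/dt = (Q/V) C_in − (Q/V + k) C; effective rate a = Q/V + k = 0.026093 + 0.0321 = 0.058193 s⁻¹.
C_ss = Q C_in/(Q + kV) = 2.5200 mol/L; C(t) = C_ss + (C₀ − C_ss) e^(−a t).
C(14.4) = 2.5200 + (-2.5200)·e^(−0.058193·14.4) = 2.5200 + (-2.5200)·0.43258 = 1.4299 mol/L.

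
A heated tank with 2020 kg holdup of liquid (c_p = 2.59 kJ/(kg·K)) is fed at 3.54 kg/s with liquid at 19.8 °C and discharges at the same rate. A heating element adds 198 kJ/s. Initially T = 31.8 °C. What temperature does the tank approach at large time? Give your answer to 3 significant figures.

Energy balance: M c_p dT/dt = ṁ c_p (T_in − T) + 198.
At steady state dT/dt = 0 ⇒ T_ss = T_in + Q̇/(ṁ c_p) = 19.8 + 198/(3.54·2.59) = 41.395 °C.

41.4 °C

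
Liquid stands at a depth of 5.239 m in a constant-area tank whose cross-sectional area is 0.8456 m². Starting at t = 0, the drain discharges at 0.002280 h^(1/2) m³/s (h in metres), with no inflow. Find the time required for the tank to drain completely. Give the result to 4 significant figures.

1698 s

A dh/dt = −Q_out = −0.002280 √h.
Separate and integrate: 2(√h − √h₀) = −(0.002280/A) t.
Tank is empty when √h = 0: t_empty = 2A√h₀/0.002280.
t_empty = 2·0.8456·√5.239/0.002280 = 1.69120·2.28889/0.002280 = 1697.79 s.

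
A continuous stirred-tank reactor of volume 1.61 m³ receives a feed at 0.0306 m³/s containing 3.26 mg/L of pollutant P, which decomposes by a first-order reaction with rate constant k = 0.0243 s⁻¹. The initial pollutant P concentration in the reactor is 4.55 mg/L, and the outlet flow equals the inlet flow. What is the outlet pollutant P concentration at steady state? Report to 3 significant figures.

Species balance: V dC/dt = Q C_in − Q C − k V C.
At steady state: 0 = Q C_in − (Q + kV) C_ss, so C_ss = Q C_in/(Q + kV).
C_ss = 0.0306·3.26/(0.0306 + 0.0243·1.61) = 0.099756/0.069723 = 1.4307 mg/L.

1.43 mg/L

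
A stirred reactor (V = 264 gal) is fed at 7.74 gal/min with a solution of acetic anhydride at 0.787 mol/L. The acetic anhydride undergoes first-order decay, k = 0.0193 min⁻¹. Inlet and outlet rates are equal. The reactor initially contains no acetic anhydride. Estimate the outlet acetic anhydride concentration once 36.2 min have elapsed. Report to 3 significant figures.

0.393 mol/L

V dC/dt = Q(C_in − C) − k V C.
This is linear with rate a = Q/V + k = 0.048618 min⁻¹.
C_ss = Q C_in/(Q + kV) = 0.47458 mol/L; C(t) = C_ss + (C₀ − C_ss) e^(−a t).
C(36.2) = 0.47458 + (-0.47458)·e^(−0.048618·36.2) = 0.47458 + (-0.47458)·0.17205 = 0.39293 mol/L.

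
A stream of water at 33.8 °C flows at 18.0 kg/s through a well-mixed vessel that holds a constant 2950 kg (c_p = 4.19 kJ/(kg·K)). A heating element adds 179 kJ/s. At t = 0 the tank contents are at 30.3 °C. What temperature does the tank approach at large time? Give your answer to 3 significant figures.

36.2 °C

M c_p dT/dt = ṁ c_p (T_in − T) + Q̇.
At steady state dT/dt = 0 ⇒ T_ss = T_in + Q̇/(ṁ c_p) = 33.8 + 179/(18.0·4.19) = 36.173 °C.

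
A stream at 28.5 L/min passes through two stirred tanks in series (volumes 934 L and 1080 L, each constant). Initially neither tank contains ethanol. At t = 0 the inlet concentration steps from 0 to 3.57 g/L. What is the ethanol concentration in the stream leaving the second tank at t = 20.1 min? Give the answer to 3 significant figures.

Time constants: τᵢ = Vᵢ/Q for each well-mixed tank.
τ₁ = 934/28.5 = 32.772 min; τ₂ = 1080/28.5 = 37.895 min.
Tank 1: C₁ = C_in(1 − e^(−t/τ₁)). Tank 2 (τ₁ ≠ τ₂): C₂ = C_in[1 − (τ₁ e^(−t/τ₁) − τ₂ e^(−t/τ₂))/(τ₁ − τ₂)].
At t = 20.1: e^(−t/τ₁) = 0.54154, e^(−t/τ₂) = 0.58836.
C₂ = 3.57·[1 − (32.772·0.54154 − 37.895·0.58836)/(-5.1228)] = 3.57·0.11215 = 0.40038 g/L.

0.400 g/L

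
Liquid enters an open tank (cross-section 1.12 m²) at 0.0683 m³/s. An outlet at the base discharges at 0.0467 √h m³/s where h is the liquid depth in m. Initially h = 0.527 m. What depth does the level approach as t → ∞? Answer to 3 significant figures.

Level balance: A dh/dt = 0.0683 − 0.0467 √h. Setting dh/dt = 0:
Q_in = 0.0467 √h_ss ⇒ √h_ss = 0.0683/0.0467 = 1.4625.
h_ss = 1.4625² = 2.1390 m. (Since h₀ = 0.527 m < h_ss, the level will rise toward this value.)

2.14 m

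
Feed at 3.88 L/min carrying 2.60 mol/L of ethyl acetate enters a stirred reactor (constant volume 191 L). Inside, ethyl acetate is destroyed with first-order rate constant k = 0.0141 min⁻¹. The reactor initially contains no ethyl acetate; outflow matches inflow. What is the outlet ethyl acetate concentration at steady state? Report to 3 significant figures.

Species balance: V dC/dt = Q C_in − Q C − k V C.
At steady state: 0 = Q C_in − (Q + kV) C_ss, so C_ss = Q C_in/(Q + kV).
C_ss = 3.88·2.60/(3.88 + 0.0141·191) = 10.088/6.5731 = 1.5347 mol/L.

1.53 mol/L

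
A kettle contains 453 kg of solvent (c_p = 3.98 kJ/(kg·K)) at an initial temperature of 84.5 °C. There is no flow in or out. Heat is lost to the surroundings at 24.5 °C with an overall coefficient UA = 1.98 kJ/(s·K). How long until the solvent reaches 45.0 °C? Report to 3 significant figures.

978 s

Energy balance: M c_p dT/dt = −UA(T − T_amb).
τ = M c_p/UA = 910.58 s; T_ss = T_amb = 24.500 °C.
T(t) = T_ss + (T₀ − T_ss)e^(−t/τ); set T = 45.0:
t = −τ ln[(T − T_ss)/(T₀ − T_ss)] = −910.58 · ln(0.34167) = 977.89 s.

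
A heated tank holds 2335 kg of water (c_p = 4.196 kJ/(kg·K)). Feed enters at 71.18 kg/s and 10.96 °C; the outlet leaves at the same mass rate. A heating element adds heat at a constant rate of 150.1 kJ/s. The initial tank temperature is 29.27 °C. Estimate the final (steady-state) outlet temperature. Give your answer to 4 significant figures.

M c_p dT/dt = ṁ c_p (T_in − T) + Q̇.
At steady state dT/dt = 0 ⇒ T_ss = T_in + Q̇/(ṁ c_p) = 10.96 + 150.1/(71.18·4.196) = 11.4626 °C.

11.46 °C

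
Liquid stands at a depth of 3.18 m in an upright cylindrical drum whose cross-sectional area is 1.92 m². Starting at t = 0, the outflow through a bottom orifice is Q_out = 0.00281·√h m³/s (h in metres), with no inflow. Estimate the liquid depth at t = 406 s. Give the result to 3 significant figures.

2.21 m

A dh/dt = −Q_out = −0.00281 √h.
Separate and integrate: 2(√h − √h₀) = −(0.00281/A) t.
√h = √3.18 − 0.00281·406/(2·1.92) = 1.7833 − 0.29710 = 1.4862.
h = 1.4862² = 2.2087 m.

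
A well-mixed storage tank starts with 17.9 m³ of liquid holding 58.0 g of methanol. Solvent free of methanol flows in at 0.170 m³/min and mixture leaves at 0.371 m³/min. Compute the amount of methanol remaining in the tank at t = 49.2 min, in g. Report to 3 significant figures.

13.2 g

Let m(t) be the amount of methanol. Volume: V(t) = V₀ + (Q_in − Q_out) t = 17.9 − 0.20100 t; V(49.2) = 8.0108 m³.
Solute balance: dm/dt = 0 − Q_out C = −Q_out m/V(t).
dm/m = −Q_out dt/(V₀ − 0.20100 t); integrating gives ln(m/m₀) = −(Q_out/(Q_in−Q_out)) ln(V/V₀).
m = m₀ (V₀/V)^(Q_out/(Q_in−Q_out)) = 58.0 × (17.9/8.0108)^(-1.8458) = 13.150 g.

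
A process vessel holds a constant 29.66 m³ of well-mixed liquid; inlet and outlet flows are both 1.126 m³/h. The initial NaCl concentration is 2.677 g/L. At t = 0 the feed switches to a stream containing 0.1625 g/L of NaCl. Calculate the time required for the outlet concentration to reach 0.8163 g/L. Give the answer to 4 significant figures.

Species balance: V dC/dt = Q(C_in − C) ⇒ τ = V/Q = 26.3410 h.
C(t) = C_in + (C₀ − C_in) e^(−t/τ). Set C = 0.8163 and solve for t:
e^(−t/τ) = (C − C_in)/(C₀ − C_in) = (0.8163 − 0.1625)/(2.677 − 0.1625) = 0.260012
t = −τ ln(…) = 26.3410 × 1.34703 = 35.4821 h.

35.48 h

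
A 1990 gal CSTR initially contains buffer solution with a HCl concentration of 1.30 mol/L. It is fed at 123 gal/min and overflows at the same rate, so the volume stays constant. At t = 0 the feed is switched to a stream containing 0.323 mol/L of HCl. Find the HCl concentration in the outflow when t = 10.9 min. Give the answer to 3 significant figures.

0.821 mol/L

Accumulation = in − out for the solute gives V dC/dt = Q(C_in − C).
Time constant τ = V/Q = 1990/123 = 16.179 min.
Solution: C(t) = C_in + (C₀ − C_in) e^(−t/τ).
C(10.9) = 0.323 + (1.30 − 0.323)·e^(−10.9/16.179) = 0.323 + (0.97700)·0.50981 = 0.82108 mol/L.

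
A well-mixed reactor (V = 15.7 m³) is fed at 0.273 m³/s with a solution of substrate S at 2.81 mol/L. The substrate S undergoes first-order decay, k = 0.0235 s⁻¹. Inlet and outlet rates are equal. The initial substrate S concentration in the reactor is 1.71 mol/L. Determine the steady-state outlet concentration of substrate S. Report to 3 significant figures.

1.19 mol/L

V dC/dt = Q(C_in − C) − k V C.
At steady state: 0 = Q C_in − (Q + kV) C_ss, so C_ss = Q C_in/(Q + kV).
C_ss = 0.273·2.81/(0.273 + 0.0235·15.7) = 0.76713/0.64195 = 1.1950 mol/L.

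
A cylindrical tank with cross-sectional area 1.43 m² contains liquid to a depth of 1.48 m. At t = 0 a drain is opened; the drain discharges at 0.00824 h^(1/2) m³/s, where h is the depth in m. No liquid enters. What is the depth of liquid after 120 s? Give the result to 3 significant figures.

0.758 m

With no inflow, A dh/dt = −0.00824 √h.
This is separable: 2 d(√h)/dt = −0.00824/A, so √h = √h₀ − (0.00824/(2A)) t.
√h = √1.48 − 0.00824·120/(2·1.43) = 1.2166 − 0.34573 = 0.87082.
h = 0.87082² = 0.75832 m.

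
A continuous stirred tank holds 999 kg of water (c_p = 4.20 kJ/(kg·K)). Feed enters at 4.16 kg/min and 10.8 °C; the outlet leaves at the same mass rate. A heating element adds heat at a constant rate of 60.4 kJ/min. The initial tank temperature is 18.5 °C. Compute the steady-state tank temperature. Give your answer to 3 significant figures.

14.3 °C

Energy balance: M c_p dT/dt = ṁ c_p (T_in − T) + 60.4.
At steady state dT/dt = 0 ⇒ T_ss = T_in + Q̇/(ṁ c_p) = 10.8 + 60.4/(4.16·4.20) = 14.257 °C.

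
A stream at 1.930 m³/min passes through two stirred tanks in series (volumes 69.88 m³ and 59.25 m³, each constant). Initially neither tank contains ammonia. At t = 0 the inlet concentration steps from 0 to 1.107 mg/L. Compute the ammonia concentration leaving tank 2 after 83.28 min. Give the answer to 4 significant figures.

Time constants: τᵢ = Vᵢ/Q for each well-mixed tank.
τ₁ = 69.88/1.930 = 36.2073 min; τ₂ = 59.25/1.930 = 30.6995 min.
Solving the cascade with C₁(0)=C₂(0)=0 gives C₂(t) = C_in[1 − (τ₁ e^(−t/τ₁) − τ₂ e^(−t/τ₂))/(τ₁ − τ₂)].
At t = 83.28: e^(−t/τ₁) = 0.100250, e^(−t/τ₂) = 0.0663541.
C₂ = 1.107·[1 − (36.2073·0.100250 − 30.6995·0.0663541)/(5.50777)] = 1.107·0.710822 = 0.786880 mg/L.

0.7869 mg/L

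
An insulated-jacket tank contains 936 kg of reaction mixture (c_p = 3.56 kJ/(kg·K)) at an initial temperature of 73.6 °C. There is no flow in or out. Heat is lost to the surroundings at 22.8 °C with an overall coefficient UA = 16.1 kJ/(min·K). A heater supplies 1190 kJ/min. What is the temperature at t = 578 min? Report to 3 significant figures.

Heat balance on the well-mixed liquid: M c_p dT/dt = −UA(T − T_amb) + Q̇.
dT/dt = (T_ss − T)/τ with T_ss = T_amb + Q̇/UA = 22.8 + 1190/16.1 = 96.713 °C, τ = M c_p/UA = 936·3.56/16.1 = 206.97 min.
T approaches T_ss exponentially: T(t) = T_ss + (T₀ − T_ss) e^(−t/τ).
T(578) = 96.713 + (-23.113)·0.061254 = 95.297 °C.

95.3 °C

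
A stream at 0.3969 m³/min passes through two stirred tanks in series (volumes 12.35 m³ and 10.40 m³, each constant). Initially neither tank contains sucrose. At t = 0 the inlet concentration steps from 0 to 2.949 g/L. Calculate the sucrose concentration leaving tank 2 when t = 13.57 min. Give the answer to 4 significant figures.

Species balance on tank i: dCᵢ/dt = (Cᵢ₋₁ − Cᵢ)/τᵢ with τᵢ = Vᵢ/Q.
τ₁ = 12.35/0.3969 = 31.1162 min; τ₂ = 10.40/0.3969 = 26.2031 min.
Solving the cascade with C₁(0)=C₂(0)=0 gives C₂(t) = C_in[1 − (τ₁ e^(−t/τ₁) − τ₂ e^(−t/τ₂))/(τ₁ − τ₂)].
At t = 13.57: e^(−t/τ₁) = 0.646548, e^(−t/τ₂) = 0.595783.
C₂ = 2.949·[1 − (31.1162·0.646548 − 26.2031·0.595783)/(4.91308)] = 2.949·0.0827076 = 0.243905 g/L.

0.2439 g/L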